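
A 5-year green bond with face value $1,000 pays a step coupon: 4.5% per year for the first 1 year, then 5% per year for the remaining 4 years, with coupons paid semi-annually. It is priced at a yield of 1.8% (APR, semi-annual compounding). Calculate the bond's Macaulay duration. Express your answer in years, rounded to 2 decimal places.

Periodic yield y = 0.009. Discount each cash flow and weight by its period:
  t   CF        PV=CF/(1+0.009)^t    t·PV
  1        22.50        22.2993        22.2993
  2        22.50        22.1004        44.2008
  3        25.00        24.3370        73.0109
  4        25.00        24.1199        96.4796
  5        25.00        23.9047       119.5237
  6        25.00        23.6915       142.1491
  7        25.00        23.4802       164.3614
  8        25.00        23.2708       186.1661
  9        25.00        23.0632       207.5688
  10    1,025.00       937.1567     9,371.5668
  Σ                  1,147.4237    10,427.3266
Price P = Σ PV = 1,147.4237.
Macaulay duration = Σ(t·PV) / P = 10,427.3266 / 1,147.4237 = 9.08760 half-year periods.
In years: 9.08760 / 2 = 4.54380 years.

4.54 years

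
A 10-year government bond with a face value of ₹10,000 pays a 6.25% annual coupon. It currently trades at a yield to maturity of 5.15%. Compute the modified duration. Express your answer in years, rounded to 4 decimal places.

7.4459 years

Periodic yield y = 0.0515. First find Macaulay duration:
  t   CF        PV=CF/(1+0.0515)^t    t·PV
  1       625.00       594.3890       594.3890
  2       625.00       565.2772     1,130.5544
  3       625.00       537.5912     1,612.7737
  4       625.00       511.2613     2,045.0451
  5       625.00       486.2209     2,431.1046
  6       625.00       462.4070     2,774.4417
  7       625.00       439.7593     3,078.3154
  8       625.00       418.2210     3,345.7677
  9       625.00       397.7375     3,579.6374
  10   10,625.00     6,430.3730    64,303.7305
  Σ                 10,843.2374    84,895.7595
P = 10,843.2374; Macaulay duration = 84,895.7595 / 10,843.2374 = 7.82937 years.
Modified duration = D_Mac / (1 + y) = 7.82937 / 1.0515 = 7.44591 years.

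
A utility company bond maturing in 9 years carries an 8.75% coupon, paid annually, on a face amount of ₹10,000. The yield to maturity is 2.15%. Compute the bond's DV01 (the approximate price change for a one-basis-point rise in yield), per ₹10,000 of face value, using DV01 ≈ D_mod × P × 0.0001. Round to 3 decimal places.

₹10.648

Periodic yield y = 0.0215.
  t   CF        PV=CF/(1+0.0215)^t    t·PV
  1       875.00       856.5835       856.5835
  2       875.00       838.5545     1,677.1091
  3       875.00       820.9051     2,462.7152
  4       875.00       803.6271     3,214.5084
  5       875.00       786.7128     3,933.5638
  6       875.00       770.1544     4,620.9267
  7       875.00       753.9446     5,277.6125
  8       875.00       738.0760     5,904.6080
  9    10,875.00     8,980.1569    80,821.4125
  Σ                 15,348.7150   108,769.0396
P = 15,348.7150; D_Mac = 7.08652 yrs; D_mod = 6.93737 yrs.
DV01 ≈ 6.93737 × 15,348.7150 × 0.0001 = 10.647973.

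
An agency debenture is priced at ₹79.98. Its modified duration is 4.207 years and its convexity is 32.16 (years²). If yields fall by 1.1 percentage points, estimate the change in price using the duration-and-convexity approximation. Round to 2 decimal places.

Duration effect: -D_mod·Δy = -4.207 × (-0.011) = +0.046277
Convexity effect: ½·C·(Δy)² = 0.5 × 32.16 × (-0.011)² = +0.00194568
ΔP/P ≈ +0.046277 + 0.00194568 = +0.04822268
ΔP ≈ 79.98 × (+0.04822268) = +3.8568499464.

+₹3.86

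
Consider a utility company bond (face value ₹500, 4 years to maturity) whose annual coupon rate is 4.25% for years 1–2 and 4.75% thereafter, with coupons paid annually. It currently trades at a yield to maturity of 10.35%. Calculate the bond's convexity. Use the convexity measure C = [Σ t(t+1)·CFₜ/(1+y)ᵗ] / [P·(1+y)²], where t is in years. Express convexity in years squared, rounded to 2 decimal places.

With y = 0.1035:
  t   CF        PV=CF/(1+0.1035)^t    t·PV        t(t+1)·PV
  1        21.25        19.2569        19.2569          38.5138
  2        21.25        17.4508        34.9015         104.7045
  3        23.75        17.6745        53.0234         212.0937
  4       523.75       353.2114     1,412.8455       7,064.2276
  Σ                    407.5935     1,520.0274       7,419.5397
P = 407.5935.
Convexity = Σ t(t+1)·PV / [P·(1+y)²] = 7,419.5397 / (407.5935 × 1.217712) = 14.94875.

14.95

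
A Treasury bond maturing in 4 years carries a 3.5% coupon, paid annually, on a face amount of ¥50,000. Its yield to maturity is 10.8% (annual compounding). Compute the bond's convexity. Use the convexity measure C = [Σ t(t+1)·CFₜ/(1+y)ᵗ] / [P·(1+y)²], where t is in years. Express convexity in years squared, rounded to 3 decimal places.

15.054

With y = 0.108:
  t   CF        PV=CF/(1+0.108)^t    t·PV        t(t+1)·PV
  1     1,750.00     1,579.4224     1,579.4224       3,158.8448
  2     1,750.00     1,425.4715     2,850.9429       8,552.8288
  3     1,750.00     1,286.5266     3,859.5798      15,438.3191
  4    51,750.00    34,336.1275   137,344.5099     686,722.5494
  Σ                 38,627.5479   145,634.4550     713,872.5420
P = 38,627.5479.
Convexity = Σ t(t+1)·PV / [P·(1+y)²] = 713,872.5420 / (38,627.5479 × 1.227664) = 15.05373.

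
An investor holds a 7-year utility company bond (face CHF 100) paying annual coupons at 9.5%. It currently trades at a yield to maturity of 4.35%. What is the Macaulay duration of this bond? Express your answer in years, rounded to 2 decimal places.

Periodic yield y = 0.0435. Discount each cash flow and weight by its year:
  t   CF        PV=CF/(1+0.0435)^t    t·PV
  1         9.50         9.1040         9.1040
  2         9.50         8.7245        17.4489
  3         9.50         8.3608        25.0823
  4         9.50         8.0122        32.0489
  5         9.50         7.6782        38.3912
  6         9.50         7.3582        44.1489
  7       109.50        81.2769       568.9381
  Σ                    130.5147       735.1623
Price P = Σ PV = 130.5147.
Macaulay duration = Σ(t·PV) / P = 735.1623 / 130.5147 = 5.63279 years.

5.63 years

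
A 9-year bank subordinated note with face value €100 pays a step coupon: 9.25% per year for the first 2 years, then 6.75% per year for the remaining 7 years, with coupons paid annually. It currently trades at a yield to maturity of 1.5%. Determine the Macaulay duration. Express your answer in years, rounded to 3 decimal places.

Periodic yield y = 0.015. Discount each cash flow and weight by its year:
  t   CF        PV=CF/(1+0.015)^t    t·PV
  1         9.25         9.1133         9.1133
  2         9.25         8.9786        17.9572
  3         6.75         6.4551        19.3654
  4         6.75         6.3597        25.4390
  5         6.75         6.2658        31.3288
  6         6.75         6.1732        37.0390
  7         6.75         6.0819        42.5735
  8         6.75         5.9921        47.9364
  9       106.75        93.3627       840.2645
  Σ                    148.7824     1,071.0171
Price P = Σ PV = 148.7824.
Macaulay duration = Σ(t·PV) / P = 1,071.0171 / 148.7824 = 7.19855 years.

7.199 years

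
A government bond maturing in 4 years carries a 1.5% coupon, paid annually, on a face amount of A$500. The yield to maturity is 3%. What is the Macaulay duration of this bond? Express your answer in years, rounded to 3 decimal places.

Periodic yield y = 0.03. Discount each cash flow and weight by its year:
  t   CF        PV=CF/(1+0.03)^t    t·PV
  1         7.50         7.2816         7.2816
  2         7.50         7.0695        14.1389
  3         7.50         6.8636        20.5907
  4       507.50       450.9072     1,803.6287
  Σ                    472.1218     1,845.6399
Price P = Σ PV = 472.1218.
Macaulay duration = Σ(t·PV) / P = 1,845.6399 / 472.1218 = 3.90925 years.

3.909 years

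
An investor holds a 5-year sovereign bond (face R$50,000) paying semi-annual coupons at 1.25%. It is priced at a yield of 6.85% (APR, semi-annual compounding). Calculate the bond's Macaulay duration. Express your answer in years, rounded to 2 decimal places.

4.84 years

Periodic yield y = 0.03425. Discount each cash flow and weight by its period:
  t   CF        PV=CF/(1+0.03425)^t    t·PV
  1       312.50       302.1513       302.1513
  2       312.50       292.1453       584.2907
  3       312.50       282.4707       847.4122
  4       312.50       273.1165     1,092.4659
  5       312.50       264.0720     1,320.3601
  6       312.50       255.3271     1,531.9624
  7       312.50       246.8717     1,728.1019
  8       312.50       238.6964     1,909.5708
  9       312.50       230.7917     2,077.1256
  10   50,312.50    35,926.9709   359,269.7089
  Σ                 38,312.6136   370,663.1497
Price P = Σ PV = 38,312.6136.
Macaulay duration = Σ(t·PV) / P = 370,663.1497 / 38,312.6136 = 9.67470 half-year periods.
In years: 9.67470 / 2 = 4.83735 years.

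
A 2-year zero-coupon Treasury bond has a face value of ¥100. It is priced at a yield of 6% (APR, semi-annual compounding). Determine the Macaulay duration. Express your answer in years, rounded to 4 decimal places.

A zero-coupon bond has a single cash flow at maturity, so its Macaulay duration equals its maturity: 2 years.
(Equivalently: 4 semi-annual periods ÷ 2 = 2 years.)

2.0000 years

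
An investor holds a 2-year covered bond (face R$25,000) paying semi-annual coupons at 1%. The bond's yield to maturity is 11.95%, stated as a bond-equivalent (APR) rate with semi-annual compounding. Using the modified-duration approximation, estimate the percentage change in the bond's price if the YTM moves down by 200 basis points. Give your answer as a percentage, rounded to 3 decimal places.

+3.743%

Periodic yield y = 0.05975. Modified duration first:
  t   CF        PV=CF/(1+0.05975)^t    t·PV
  1       125.00       117.9523       117.9523
  2       125.00       111.3020       222.6041
  3       125.00       105.0267       315.0801
  4    25,125.00    19,920.1392    79,680.5569
  Σ                 20,254.4203    80,336.1935
P = 20,254.4203; D_Mac = 3.96635 half-year periods = 1.98318 yrs; D_mod = 1.98318/(1+0.05975) = 1.87136 yrs.
ΔP/P ≈ -D_mod · Δy = -1.87136 × (-0.02) = +0.037427 = +3.7427%.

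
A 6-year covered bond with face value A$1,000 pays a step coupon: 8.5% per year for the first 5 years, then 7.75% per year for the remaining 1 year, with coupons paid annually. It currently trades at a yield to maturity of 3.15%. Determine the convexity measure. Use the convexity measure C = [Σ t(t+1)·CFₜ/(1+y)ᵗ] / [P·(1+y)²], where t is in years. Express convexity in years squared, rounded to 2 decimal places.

31.40

With y = 0.0315:
  t   CF        PV=CF/(1+0.0315)^t    t·PV        t(t+1)·PV
  1        85.00        82.4043        82.4043         164.8085
  2        85.00        79.8878       159.7756         479.3268
  3        85.00        77.4482       232.3445         929.3782
  4        85.00        75.0831       300.3323       1,501.6613
  5        85.00        72.7902       363.9509       2,183.7053
  6     1,077.50       894.5444     5,367.2662      37,570.8634
  Σ                  1,282.1579     6,506.0737      42,829.7435
P = 1,282.1579.
Convexity = Σ t(t+1)·PV / [P·(1+y)²] = 42,829.7435 / (1,282.1579 × 1.063992) = 31.39536.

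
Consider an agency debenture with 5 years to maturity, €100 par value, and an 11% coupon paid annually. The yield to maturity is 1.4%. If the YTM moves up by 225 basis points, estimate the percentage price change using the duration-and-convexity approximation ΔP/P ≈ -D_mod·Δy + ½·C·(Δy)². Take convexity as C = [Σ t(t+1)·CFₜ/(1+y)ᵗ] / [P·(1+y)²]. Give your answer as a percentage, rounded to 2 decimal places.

-8.87%

With y = 0.014:
  t   CF        PV=CF/(1+0.014)^t    t·PV        t(t+1)·PV
  1        11.00        10.8481        10.8481          21.6963
  2        11.00        10.6983        21.3967          64.1901
  3        11.00        10.5506        31.6519         126.6077
  4        11.00        10.4050        41.6199         208.0994
  5       111.00       103.5460       517.7299       3,106.3791
  Σ                    146.0481       623.2465       3,526.9726
P = 146.0481; D_Mac = 4.26741 yrs; D_mod = 4.20849 yrs; C = 23.48715.
Duration effect: -4.20849 × (+0.0225) = -0.094691
Convexity effect: 0.5 × 23.48715 × (0.0225)² = +0.0059452
ΔP/P ≈ -0.094691 + 0.0059452 = -0.088746 = -8.8746%.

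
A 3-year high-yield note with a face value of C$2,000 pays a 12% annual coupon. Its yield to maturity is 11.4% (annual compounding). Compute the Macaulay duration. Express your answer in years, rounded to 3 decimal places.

2.692 years

Periodic yield y = 0.114. Discount each cash flow and weight by its year:
  t   CF        PV=CF/(1+0.114)^t    t·PV
  1       240.00       215.4399       215.4399
  2       240.00       193.3930       386.7861
  3     2,240.00     1,620.2889     4,860.8666
  Σ                  2,029.1218     5,463.0925
Price P = Σ PV = 2,029.1218.
Macaulay duration = Σ(t·PV) / P = 5,463.0925 / 2,029.1218 = 2.69234 years.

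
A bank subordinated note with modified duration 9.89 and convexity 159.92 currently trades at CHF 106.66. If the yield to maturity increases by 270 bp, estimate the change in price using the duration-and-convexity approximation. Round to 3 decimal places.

-CHF 22.264

Duration effect: -D_mod·Δy = -9.89 × (+0.027) = -0.267030
Convexity effect: ½·C·(Δy)² = 0.5 × 159.92 × (0.027)² = +0.05829084
ΔP/P ≈ -0.267030 + 0.05829084 = -0.20873916
ΔP ≈ 106.66 × (-0.20873916) = -22.2641188056.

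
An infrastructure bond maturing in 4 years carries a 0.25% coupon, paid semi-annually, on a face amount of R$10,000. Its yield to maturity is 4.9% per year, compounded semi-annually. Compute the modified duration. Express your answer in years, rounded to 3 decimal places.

3.885 years

Periodic yield y = 0.0245. First find Macaulay duration:
  t   CF        PV=CF/(1+0.0245)^t    t·PV
  1        12.50        12.2011        12.2011
  2        12.50        11.9093        23.8186
  3        12.50        11.6245        34.8735
  4        12.50        11.3465        45.3860
  5        12.50        11.0752        55.3758
  6        12.50        10.8103        64.8619
  7        12.50        10.5518        73.8626
  8    10,012.50     8,249.8647    65,998.9178
  Σ                  8,329.3834    66,309.2972
P = 8,329.3834; Macaulay duration = 66,309.2972 / 8,329.3834 = 7.96089 half-year periods = 3.98044 years.
Modified duration = D_Mac / (1 + y) = 3.98044 / 1.0245 = 3.88526 years.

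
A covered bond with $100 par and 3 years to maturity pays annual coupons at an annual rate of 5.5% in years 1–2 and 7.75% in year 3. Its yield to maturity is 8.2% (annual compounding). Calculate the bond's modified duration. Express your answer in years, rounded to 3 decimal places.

2.628 years

Periodic yield y = 0.082. First find Macaulay duration:
  t   CF        PV=CF/(1+0.082)^t    t·PV
  1         5.50         5.0832         5.0832
  2         5.50         4.6979         9.3959
  3       107.75        85.0620       255.1859
  Σ                     94.8431       269.6650
P = 94.8431; Macaulay duration = 269.6650 / 94.8431 = 2.84327 years.
Modified duration = D_Mac / (1 + y) = 2.84327 / 1.082 = 2.62780 years.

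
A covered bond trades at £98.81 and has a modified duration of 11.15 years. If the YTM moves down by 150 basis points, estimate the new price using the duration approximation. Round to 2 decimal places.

£115.34

Duration approximation: ΔP/P ≈ -D_mod · Δy = -11.15 × (-0.015) = +0.167250.
New price ≈ 98.81 × (1 + 0.167250) = 115.3359725.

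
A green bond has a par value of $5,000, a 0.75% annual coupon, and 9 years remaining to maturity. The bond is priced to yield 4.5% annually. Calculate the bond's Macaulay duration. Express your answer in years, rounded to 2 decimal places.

8.68 years

Periodic yield y = 0.045. Discount each cash flow and weight by its year:
  t   CF        PV=CF/(1+0.045)^t    t·PV
  1        37.50        35.8852        35.8852
  2        37.50        34.3399        68.6797
  3        37.50        32.8611        98.5834
  4        37.50        31.4461       125.7842
  5        37.50        30.0919       150.4596
  6        37.50        28.7961       172.7765
  7        37.50        27.5561       192.8925
  8        37.50        26.3694       210.9555
  9     5,037.50     3,389.7561    30,507.8045
  Σ                  3,637.1018    31,563.8211
Price P = Σ PV = 3,637.1018.
Macaulay duration = Σ(t·PV) / P = 31,563.8211 / 3,637.1018 = 8.67829 years.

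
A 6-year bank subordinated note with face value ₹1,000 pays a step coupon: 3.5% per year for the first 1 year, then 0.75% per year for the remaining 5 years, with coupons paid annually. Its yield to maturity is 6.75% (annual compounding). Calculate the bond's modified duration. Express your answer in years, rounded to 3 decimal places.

Periodic yield y = 0.0675. First find Macaulay duration:
  t   CF        PV=CF/(1+0.0675)^t    t·PV
  1        35.00        32.7869        32.7869
  2         7.50         6.5815        13.1630
  3         7.50         6.1653        18.4960
  4         7.50         5.7755        23.1020
  5         7.50         5.4103        27.0515
  6     1,007.50       680.8285     4,084.9712
  Σ                    737.5481     4,199.5707
P = 737.5481; Macaulay duration = 4,199.5707 / 737.5481 = 5.69396 years.
Modified duration = D_Mac / (1 + y) = 5.69396 / 1.0675 = 5.33392 years.

5.334 years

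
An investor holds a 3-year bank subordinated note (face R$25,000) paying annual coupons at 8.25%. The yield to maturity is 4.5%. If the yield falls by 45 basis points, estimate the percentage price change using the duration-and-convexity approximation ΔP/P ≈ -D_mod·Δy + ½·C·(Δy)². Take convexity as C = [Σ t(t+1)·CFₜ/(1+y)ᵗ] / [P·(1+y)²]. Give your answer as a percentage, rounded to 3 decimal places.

+1.211%

With y = 0.045:
  t   CF        PV=CF/(1+0.045)^t    t·PV        t(t+1)·PV
  1     2,062.50     1,973.6842     1,973.6842       3,947.3684
  2     2,062.50     1,888.6930     3,777.3860      11,332.1581
  3    27,062.50    23,714.7768    71,144.3305     284,577.3222
  Σ                 27,577.1541    76,895.4008     299,856.8487
P = 27,577.1541; D_Mac = 2.78837 yrs; D_mod = 2.66830 yrs; C = 9.95708.
Duration effect: -2.66830 × (-0.0045) = +0.012007
Convexity effect: 0.5 × 9.95708 × (-0.0045)² = +0.0001008
ΔP/P ≈ +0.012007 + 0.0001008 = +0.012108 = +1.2108%.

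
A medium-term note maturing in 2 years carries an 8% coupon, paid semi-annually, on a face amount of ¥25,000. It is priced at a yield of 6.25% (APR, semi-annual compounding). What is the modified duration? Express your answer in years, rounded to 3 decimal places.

1.832 years

Periodic yield y = 0.03125. First find Macaulay duration:
  t   CF        PV=CF/(1+0.03125)^t    t·PV
  1     1,000.00       969.6970       969.6970
  2     1,000.00       940.3122     1,880.6244
  3     1,000.00       911.8179     2,735.4537
  4    26,000.00    22,988.8635    91,955.4540
  Σ                 25,810.6906    97,541.2291
P = 25,810.6906; Macaulay duration = 97,541.2291 / 25,810.6906 = 3.77910 half-year periods = 1.88955 years.
Modified duration = D_Mac / (1 + y) = 1.88955 / 1.03125 = 1.83229 years.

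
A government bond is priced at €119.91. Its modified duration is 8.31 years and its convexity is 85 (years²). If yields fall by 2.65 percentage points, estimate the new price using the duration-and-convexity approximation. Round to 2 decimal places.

€149.89

Duration effect: -D_mod·Δy = -8.31 × (-0.0265) = +0.220215
Convexity effect: ½·C·(Δy)² = 0.5 × 85 × (-0.0265)² = +0.029845625
ΔP/P ≈ +0.220215 + 0.029845625 = +0.250060625
New price ≈ 119.91 × (1 + 0.250060625) = 149.89476954375.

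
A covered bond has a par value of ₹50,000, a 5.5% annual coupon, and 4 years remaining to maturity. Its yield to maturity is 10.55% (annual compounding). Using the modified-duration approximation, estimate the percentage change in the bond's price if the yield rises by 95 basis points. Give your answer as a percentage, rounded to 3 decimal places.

-3.152%

Periodic yield y = 0.1055. Modified duration first:
  t   CF        PV=CF/(1+0.1055)^t    t·PV
  1     2,750.00     2,487.5622     2,487.5622
  2     2,750.00     2,250.1693     4,500.3387
  3     2,750.00     2,035.4313     6,106.2940
  4    52,750.00    35,317.2985   141,269.1941
  Σ                 42,090.4614   154,363.3889
P = 42,090.4614; D_Mac = 3.66742 yrs; D_mod = 3.66742/(1+0.1055) = 3.31743 yrs.
ΔP/P ≈ -D_mod · Δy = -3.31743 × (+0.0095) = -0.031516 = -3.1516%.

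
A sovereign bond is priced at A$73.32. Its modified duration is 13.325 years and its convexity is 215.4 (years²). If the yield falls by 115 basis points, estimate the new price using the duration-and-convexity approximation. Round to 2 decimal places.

A$85.60

Duration effect: -D_mod·Δy = -13.325 × (-0.0115) = +0.1532375
Convexity effect: ½·C·(Δy)² = 0.5 × 215.4 × (-0.0115)² = +0.014243325
ΔP/P ≈ +0.1532375 + 0.014243325 = +0.167480825
New price ≈ 73.32 × (1 + 0.167480825) = 85.599694089.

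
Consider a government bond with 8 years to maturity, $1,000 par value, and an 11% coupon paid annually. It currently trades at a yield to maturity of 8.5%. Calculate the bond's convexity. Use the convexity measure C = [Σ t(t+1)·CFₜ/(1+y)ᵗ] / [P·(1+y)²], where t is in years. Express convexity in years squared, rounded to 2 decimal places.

39.83

With y = 0.085:
  t   CF        PV=CF/(1+0.085)^t    t·PV        t(t+1)·PV
  1       110.00       101.3825       101.3825         202.7650
  2       110.00        93.4401       186.8802         560.6405
  3       110.00        86.1199       258.3597       1,033.4387
  4       110.00        79.3732       317.4927       1,587.4634
  5       110.00        73.1550       365.7750       2,194.6499
  6       110.00        67.4240       404.5438       2,831.8063
  7       110.00        62.1419       434.9933       3,479.9463
  8     1,110.00       577.9431     4,623.5447      41,611.9023
  Σ                  1,140.9796     6,692.9717      53,502.6124
P = 1,140.9796.
Convexity = Σ t(t+1)·PV / [P·(1+y)²] = 53,502.6124 / (1,140.9796 × 1.177225) = 39.83251.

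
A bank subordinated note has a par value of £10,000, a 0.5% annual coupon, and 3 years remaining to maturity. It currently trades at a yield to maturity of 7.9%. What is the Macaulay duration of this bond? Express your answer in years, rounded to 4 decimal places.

Periodic yield y = 0.079. Discount each cash flow and weight by its year:
  t   CF        PV=CF/(1+0.079)^t    t·PV
  1        50.00        46.3392        46.3392
  2        50.00        42.9464        85.8929
  3    10,050.00     8,000.2163    24,000.6488
  Σ                  8,089.5019    24,132.8809
Price P = Σ PV = 8,089.5019.
Macaulay duration = Σ(t·PV) / P = 24,132.8809 / 8,089.5019 = 2.98323 years.

2.9832 years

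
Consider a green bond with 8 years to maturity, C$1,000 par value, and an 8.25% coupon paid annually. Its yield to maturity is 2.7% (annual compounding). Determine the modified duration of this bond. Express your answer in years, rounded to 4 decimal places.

Periodic yield y = 0.027. First find Macaulay duration:
  t   CF        PV=CF/(1+0.027)^t    t·PV
  1        82.50        80.3311        80.3311
  2        82.50        78.2191       156.4383
  3        82.50        76.1628       228.4883
  4        82.50        74.1604       296.6417
  5        82.50        72.2107       361.0536
  6        82.50        70.3123       421.8738
  7        82.50        68.4638       479.2464
  8     1,082.50       874.7105     6,997.6843
  Σ                  1,394.5707     9,021.7574
P = 1,394.5707; Macaulay duration = 9,021.7574 / 1,394.5707 = 6.46920 years.
Modified duration = D_Mac / (1 + y) = 6.46920 / 1.027 = 6.29912 years.

6.2991 years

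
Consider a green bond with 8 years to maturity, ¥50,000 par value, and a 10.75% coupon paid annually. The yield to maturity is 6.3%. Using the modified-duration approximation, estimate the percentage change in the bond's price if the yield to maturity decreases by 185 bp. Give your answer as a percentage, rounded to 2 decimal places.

+10.48%

Periodic yield y = 0.063. Modified duration first:
  t   CF        PV=CF/(1+0.063)^t    t·PV
  1     5,375.00     5,056.4440     5,056.4440
  2     5,375.00     4,756.7677     9,513.5353
  3     5,375.00     4,474.8520    13,424.5560
  4     5,375.00     4,209.6444    16,838.5776
  5     5,375.00     3,960.1546    19,800.7732
  6     5,375.00     3,725.4512    22,352.7073
  7     5,375.00     3,504.6578    24,532.6045
  8    55,375.00    33,966.2517   271,730.0133
  Σ                 63,654.2234   383,249.2112
P = 63,654.2234; D_Mac = 6.02080 yrs; D_mod = 6.02080/(1+0.063) = 5.66397 yrs.
ΔP/P ≈ -D_mod · Δy = -5.66397 × (-0.0185) = +0.104783 = +10.4783%.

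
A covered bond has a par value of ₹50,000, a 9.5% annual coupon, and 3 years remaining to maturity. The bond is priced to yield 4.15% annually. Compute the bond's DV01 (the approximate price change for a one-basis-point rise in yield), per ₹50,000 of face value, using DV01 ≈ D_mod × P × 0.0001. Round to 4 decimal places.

₹15.2383

Periodic yield y = 0.0415.
  t   CF        PV=CF/(1+0.0415)^t    t·PV
  1     4,750.00     4,560.7297     4,560.7297
  2     4,750.00     4,379.0012     8,758.0023
  3    54,750.00    48,462.5543   145,387.6629
  Σ                 57,402.2852   158,706.3950
P = 57,402.2852; D_Mac = 2.76481 yrs; D_mod = 2.65464 yrs.
DV01 ≈ 2.65464 × 57,402.2852 × 0.0001 = 15.238252.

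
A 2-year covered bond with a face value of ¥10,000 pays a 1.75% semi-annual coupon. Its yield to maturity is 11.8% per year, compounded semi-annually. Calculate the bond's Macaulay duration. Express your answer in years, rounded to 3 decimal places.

1.971 years

Periodic yield y = 0.059. Discount each cash flow and weight by its period:
  t   CF        PV=CF/(1+0.059)^t    t·PV
  1        87.50        82.6251        82.6251
  2        87.50        78.0218       156.0437
  3        87.50        73.6750       221.0250
  4    10,087.50     8,020.4679    32,081.8718
  Σ                  8,254.7899    32,541.5656
Price P = Σ PV = 8,254.7899.
Macaulay duration = Σ(t·PV) / P = 32,541.5656 / 8,254.7899 = 3.94214 half-year periods.
In years: 3.94214 / 2 = 1.97107 years.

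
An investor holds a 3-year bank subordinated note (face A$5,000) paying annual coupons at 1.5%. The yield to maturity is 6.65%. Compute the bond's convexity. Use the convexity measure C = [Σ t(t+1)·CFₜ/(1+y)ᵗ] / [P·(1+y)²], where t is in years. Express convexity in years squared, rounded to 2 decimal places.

With y = 0.0665:
  t   CF        PV=CF/(1+0.0665)^t    t·PV        t(t+1)·PV
  1        75.00        70.3235        70.3235         140.6470
  2        75.00        65.9386       131.8771         395.6314
  3     5,075.00     4,183.6319    12,550.8957      50,203.5830
  Σ                  4,319.8940    12,753.0964      50,739.8614
P = 4,319.8940.
Convexity = Σ t(t+1)·PV / [P·(1+y)²] = 50,739.8614 / (4,319.8940 × 1.137422) = 10.32653.

10.33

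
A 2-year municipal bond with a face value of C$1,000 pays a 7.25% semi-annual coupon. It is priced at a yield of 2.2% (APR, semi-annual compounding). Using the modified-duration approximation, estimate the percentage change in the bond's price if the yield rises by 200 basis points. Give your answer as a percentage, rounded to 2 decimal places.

-3.76%

Periodic yield y = 0.011. Modified duration first:
  t   CF        PV=CF/(1+0.011)^t    t·PV
  1        36.25        35.8556        35.8556
  2        36.25        35.4655        70.9309
  3        36.25        35.0796       105.2388
  4     1,036.25       991.8818     3,967.5272
  Σ                  1,098.2824     4,179.5525
P = 1,098.2824; D_Mac = 3.80554 half-year periods = 1.90277 yrs; D_mod = 1.90277/(1+0.011) = 1.88206 yrs.
ΔP/P ≈ -D_mod · Δy = -1.88206 × (+0.02) = -0.037641 = -3.7641%.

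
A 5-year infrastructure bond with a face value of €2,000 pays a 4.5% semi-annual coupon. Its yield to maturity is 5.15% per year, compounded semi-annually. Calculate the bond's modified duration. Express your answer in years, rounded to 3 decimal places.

4.411 years

Periodic yield y = 0.02575. First find Macaulay duration:
  t   CF        PV=CF/(1+0.02575)^t    t·PV
  1        45.00        43.8703        43.8703
  2        45.00        42.7690        85.5381
  3        45.00        41.6954       125.0861
  4        45.00        40.6487       162.5947
  5        45.00        39.6282       198.1412
  6        45.00        38.6334       231.8006
  7        45.00        37.6636       263.6452
  8        45.00        36.7181       293.7449
  9        45.00        35.7964       322.1672
  10    2,045.00     1,585.9082    15,859.0824
  Σ                  1,943.3314    17,585.6708
P = 1,943.3314; Macaulay duration = 17,585.6708 / 1,943.3314 = 9.04924 half-year periods = 4.52462 years.
Modified duration = D_Mac / (1 + y) = 4.52462 / 1.02575 = 4.41104 years.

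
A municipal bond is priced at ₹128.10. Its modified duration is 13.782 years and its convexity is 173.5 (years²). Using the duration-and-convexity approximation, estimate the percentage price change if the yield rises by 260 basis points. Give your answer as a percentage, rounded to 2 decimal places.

-29.97%

Duration effect: -D_mod·Δy = -13.782 × (+0.026) = -0.358332
Convexity effect: ½·C·(Δy)² = 0.5 × 173.5 × (0.026)² = +0.0586430
ΔP/P ≈ -0.358332 + 0.0586430 = -0.299689
= -29.9689%.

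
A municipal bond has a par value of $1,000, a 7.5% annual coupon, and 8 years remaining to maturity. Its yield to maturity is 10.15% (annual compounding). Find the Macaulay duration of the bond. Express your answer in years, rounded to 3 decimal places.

6.147 years

Periodic yield y = 0.1015. Discount each cash flow and weight by its year:
  t   CF        PV=CF/(1+0.1015)^t    t·PV
  1        75.00        68.0890        68.0890
  2        75.00        61.8148       123.6295
  3        75.00        56.1187       168.3562
  4        75.00        50.9475       203.7902
  5        75.00        46.2529       231.2644
  6        75.00        41.9908       251.9449
  7        75.00        38.1215       266.8504
  8     1,075.00       496.0580     3,968.4639
  Σ                    859.3932     5,282.3884
Price P = Σ PV = 859.3932.
Macaulay duration = Σ(t·PV) / P = 5,282.3884 / 859.3932 = 6.14665 years.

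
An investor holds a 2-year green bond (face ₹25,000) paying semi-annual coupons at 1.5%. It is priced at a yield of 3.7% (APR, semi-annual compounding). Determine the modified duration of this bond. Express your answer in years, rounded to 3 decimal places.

1.941 years

Periodic yield y = 0.0185. First find Macaulay duration:
  t   CF        PV=CF/(1+0.0185)^t    t·PV
  1       187.50       184.0943       184.0943
  2       187.50       180.7504       361.5007
  3       187.50       177.4672       532.4017
  4    25,187.50    23,406.7400    93,626.9598
  Σ                 23,949.0518    94,704.9565
P = 23,949.0518; Macaulay duration = 94,704.9565 / 23,949.0518 = 3.95443 half-year periods = 1.97722 years.
Modified duration = D_Mac / (1 + y) = 1.97722 / 1.0185 = 1.94130 years.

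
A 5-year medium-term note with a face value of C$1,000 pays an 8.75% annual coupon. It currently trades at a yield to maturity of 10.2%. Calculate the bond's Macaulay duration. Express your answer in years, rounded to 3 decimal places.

Periodic yield y = 0.102. Discount each cash flow and weight by its year:
  t   CF        PV=CF/(1+0.102)^t    t·PV
  1        87.50        79.4011        79.4011
  2        87.50        72.0518       144.1036
  3        87.50        65.3828       196.1483
  4        87.50        59.3310       237.3240
  5     1,087.50       669.1466     3,345.7331
  Σ                    945.3133     4,002.7101
Price P = Σ PV = 945.3133.
Macaulay duration = Σ(t·PV) / P = 4,002.7101 / 945.3133 = 4.23427 years.

4.234 years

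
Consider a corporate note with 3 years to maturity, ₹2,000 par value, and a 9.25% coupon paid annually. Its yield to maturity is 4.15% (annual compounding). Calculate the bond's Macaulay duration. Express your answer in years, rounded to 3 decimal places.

2.770 years

Periodic yield y = 0.0415. Discount each cash flow and weight by its year:
  t   CF        PV=CF/(1+0.0415)^t    t·PV
  1       185.00       177.6284       177.6284
  2       185.00       170.5506       341.1011
  3     2,185.00     1,934.0764     5,802.2291
  Σ                  2,282.2554     6,320.9587
Price P = Σ PV = 2,282.2554.
Macaulay duration = Σ(t·PV) / P = 6,320.9587 / 2,282.2554 = 2.76961 years.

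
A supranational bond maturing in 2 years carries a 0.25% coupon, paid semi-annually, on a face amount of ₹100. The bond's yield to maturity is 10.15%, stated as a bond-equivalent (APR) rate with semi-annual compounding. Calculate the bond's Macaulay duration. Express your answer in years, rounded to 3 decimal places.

1.996 years

Periodic yield y = 0.05075. Discount each cash flow and weight by its period:
  t   CF        PV=CF/(1+0.05075)^t    t·PV
  1        0.125         0.1190         0.1190
  2        0.125         0.1132         0.2264
  3        0.125         0.1077         0.3232
  4      100.125        82.1382       328.5526
  Σ                     82.4781       329.2213
Price P = Σ PV = 82.4781.
Macaulay duration = Σ(t·PV) / P = 329.2213 / 82.4781 = 3.99162 half-year periods.
In years: 3.99162 / 2 = 1.99581 years.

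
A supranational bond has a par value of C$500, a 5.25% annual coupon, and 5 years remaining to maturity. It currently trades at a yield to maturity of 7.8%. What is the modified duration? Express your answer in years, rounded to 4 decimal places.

4.1700 years

Periodic yield y = 0.078. First find Macaulay duration:
  t   CF        PV=CF/(1+0.078)^t    t·PV
  1        26.25        24.3506        24.3506
  2        26.25        22.5887        45.1775
  3        26.25        20.9543        62.8629
  4        26.25        19.4381        77.7525
  5       526.25       361.4917     1,807.4584
  Σ                    448.8235     2,017.6019
P = 448.8235; Macaulay duration = 2,017.6019 / 448.8235 = 4.49531 years.
Modified duration = D_Mac / (1 + y) = 4.49531 / 1.078 = 4.17005 years.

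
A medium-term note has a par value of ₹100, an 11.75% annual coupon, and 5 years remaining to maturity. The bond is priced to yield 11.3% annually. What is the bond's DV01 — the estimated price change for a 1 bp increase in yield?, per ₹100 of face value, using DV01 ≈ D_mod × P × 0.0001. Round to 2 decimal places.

₹0.04

Periodic yield y = 0.113.
  t   CF        PV=CF/(1+0.113)^t    t·PV
  1        11.75        10.5571        10.5571
  2        11.75         9.4852        18.9704
  3        11.75         8.5222        25.5666
  4        11.75         7.6570        30.6279
  5       111.75        65.4292       327.1461
  Σ                    101.6507       412.8681
P = 101.6507; D_Mac = 4.06164 yrs; D_mod = 3.64927 yrs.
DV01 ≈ 3.64927 × 101.6507 × 0.0001 = 0.037095.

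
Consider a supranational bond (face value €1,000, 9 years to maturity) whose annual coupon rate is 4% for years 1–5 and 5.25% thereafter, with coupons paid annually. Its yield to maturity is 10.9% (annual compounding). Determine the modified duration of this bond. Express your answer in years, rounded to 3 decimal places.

Periodic yield y = 0.109. First find Macaulay duration:
  t   CF        PV=CF/(1+0.109)^t    t·PV
  1        40.00        36.0685        36.0685
  2        40.00        32.5235        65.0469
  3        40.00        29.3268        87.9805
  4        40.00        26.4444       105.7776
  5        40.00        23.8453       119.2264
  6        52.50        28.2208       169.3251
  7        52.50        25.4471       178.1298
  8        52.50        22.9460       183.5680
  9     1,052.50       414.7995     3,733.1952
  Σ                    639.6219     4,678.3180
P = 639.6219; Macaulay duration = 4,678.3180 / 639.6219 = 7.31419 years.
Modified duration = D_Mac / (1 + y) = 7.31419 / 1.109 = 6.59530 years.

6.595 years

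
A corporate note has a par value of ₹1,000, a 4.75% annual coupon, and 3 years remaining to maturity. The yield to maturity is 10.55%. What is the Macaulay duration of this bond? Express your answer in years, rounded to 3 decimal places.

2.854 years

Periodic yield y = 0.1055. Discount each cash flow and weight by its year:
  t   CF        PV=CF/(1+0.1055)^t    t·PV
  1        47.50        42.9670        42.9670
  2        47.50        38.8666        77.7331
  3     1,047.50       775.3143     2,325.9429
  Σ                    857.1478     2,446.6430
Price P = Σ PV = 857.1478.
Macaulay duration = Σ(t·PV) / P = 2,446.6430 / 857.1478 = 2.85440 years.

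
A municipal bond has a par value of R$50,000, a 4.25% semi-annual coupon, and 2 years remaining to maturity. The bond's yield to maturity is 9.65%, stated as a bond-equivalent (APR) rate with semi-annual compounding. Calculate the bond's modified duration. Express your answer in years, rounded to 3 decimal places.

Periodic yield y = 0.04825. First find Macaulay duration:
  t   CF        PV=CF/(1+0.04825)^t    t·PV
  1     1,062.50     1,013.5941     1,013.5941
  2     1,062.50       966.9393     1,933.8785
  3     1,062.50       922.4319     2,767.2958
  4    51,062.50    42,290.4776   169,161.9103
  Σ                 45,193.4429   174,876.6787
P = 45,193.4429; Macaulay duration = 174,876.6787 / 45,193.4429 = 3.86951 half-year periods = 1.93476 years.
Modified duration = D_Mac / (1 + y) = 1.93476 / 1.04825 = 1.84570 years.

1.846 years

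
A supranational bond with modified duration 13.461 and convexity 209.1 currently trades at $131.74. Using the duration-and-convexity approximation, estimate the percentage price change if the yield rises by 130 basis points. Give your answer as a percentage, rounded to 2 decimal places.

-15.73%

Duration effect: -D_mod·Δy = -13.461 × (+0.013) = -0.174993
Convexity effect: ½·C·(Δy)² = 0.5 × 209.1 × (0.013)² = +0.01766895
ΔP/P ≈ -0.174993 + 0.01766895 = -0.15732405
= -15.732405%.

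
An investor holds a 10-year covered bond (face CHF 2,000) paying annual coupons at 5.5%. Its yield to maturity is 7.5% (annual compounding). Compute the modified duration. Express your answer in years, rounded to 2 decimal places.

Periodic yield y = 0.075. First find Macaulay duration:
  t   CF        PV=CF/(1+0.075)^t    t·PV
  1       110.00       102.3256       102.3256
  2       110.00        95.1866       190.3732
  3       110.00        88.5457       265.6370
  4       110.00        82.3681       329.4722
  5       110.00        76.6214       383.1072
  6       110.00        71.2758       427.6546
  7       110.00        66.3030       464.1213
  8       110.00        61.6772       493.4180
  9       110.00        57.3742       516.3676
  10    2,110.00     1,023.7592    10,237.5919
  Σ                  1,725.4368    13,410.0686
P = 1,725.4368; Macaulay duration = 13,410.0686 / 1,725.4368 = 7.77198 years.
Modified duration = D_Mac / (1 + y) = 7.77198 / 1.075 = 7.22975 years.

7.23 years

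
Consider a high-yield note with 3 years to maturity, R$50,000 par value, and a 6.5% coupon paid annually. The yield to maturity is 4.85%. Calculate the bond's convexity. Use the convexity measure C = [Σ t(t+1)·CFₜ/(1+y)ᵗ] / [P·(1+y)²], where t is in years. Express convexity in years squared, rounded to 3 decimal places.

10.067

With y = 0.0485:
  t   CF        PV=CF/(1+0.0485)^t    t·PV        t(t+1)·PV
  1     3,250.00     3,099.6662     3,099.6662       6,199.3324
  2     3,250.00     2,956.2863     5,912.5726      17,737.7178
  3    53,250.00    46,197.0568   138,591.1704     554,364.6816
  Σ                 52,253.0093   147,603.4092     578,301.7318
P = 52,253.0093.
Convexity = Σ t(t+1)·PV / [P·(1+y)²] = 578,301.7318 / (52,253.0093 × 1.099352) = 10.06714.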